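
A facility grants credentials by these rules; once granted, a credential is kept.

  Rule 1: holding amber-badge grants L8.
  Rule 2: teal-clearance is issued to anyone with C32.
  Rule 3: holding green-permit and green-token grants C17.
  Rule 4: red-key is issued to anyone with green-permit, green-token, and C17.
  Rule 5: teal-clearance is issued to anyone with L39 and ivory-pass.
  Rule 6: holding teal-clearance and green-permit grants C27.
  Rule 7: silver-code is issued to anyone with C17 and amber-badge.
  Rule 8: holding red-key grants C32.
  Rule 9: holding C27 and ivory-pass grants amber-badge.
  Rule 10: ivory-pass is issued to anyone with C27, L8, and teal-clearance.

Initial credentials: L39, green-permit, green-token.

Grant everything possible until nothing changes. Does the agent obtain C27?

Holding green-permit and green-token grants C17 (Rule 3).
Holding green-permit, green-token, and C17 grants red-key (Rule 4).
Holding red-key grants C32 (Rule 8).
Holding C32 grants teal-clearance (Rule 2).
Holding teal-clearance and green-permit grants C27 (Rule 6).

Yes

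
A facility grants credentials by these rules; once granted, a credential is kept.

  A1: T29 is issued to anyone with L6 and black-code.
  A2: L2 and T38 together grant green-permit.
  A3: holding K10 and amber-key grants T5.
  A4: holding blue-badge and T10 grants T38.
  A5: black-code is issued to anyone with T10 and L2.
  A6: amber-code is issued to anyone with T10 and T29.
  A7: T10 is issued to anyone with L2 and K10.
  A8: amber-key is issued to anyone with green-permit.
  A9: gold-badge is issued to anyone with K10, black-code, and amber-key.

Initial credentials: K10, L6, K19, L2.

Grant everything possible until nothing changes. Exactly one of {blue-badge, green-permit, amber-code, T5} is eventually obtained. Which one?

Holding L2 and K10 grants T10 (A7).
Holding T10 and L2 grants black-code (A5).
Holding L6 and black-code grants T29 (A1).
Holding T10 and T29 grants amber-code (A6).
T5 would need K10 and amber-key (A3), but amber-key is never granted. green-permit would need L2 and T38 (A2), but T38 is never granted. No rule produces blue-badge, and it is not given.

amber-code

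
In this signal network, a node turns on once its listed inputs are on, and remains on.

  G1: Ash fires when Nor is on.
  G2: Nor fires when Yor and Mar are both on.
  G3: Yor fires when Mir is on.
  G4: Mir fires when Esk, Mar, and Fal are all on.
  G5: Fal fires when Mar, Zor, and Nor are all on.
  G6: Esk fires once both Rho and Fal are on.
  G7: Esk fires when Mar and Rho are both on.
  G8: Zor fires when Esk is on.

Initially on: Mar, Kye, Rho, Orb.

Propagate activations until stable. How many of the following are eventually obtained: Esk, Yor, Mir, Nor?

1

G7: Mar and Rho on → Esk on.
Esk: reached.
Yor would need Mir (G3), but Mir never turns on.
Mir would need Esk, Mar, and Fal (G4), but Fal never turns on.
Nor would need Yor and Mar (G2), but Yor never turns on.
Reached: Esk — 1 of the 4.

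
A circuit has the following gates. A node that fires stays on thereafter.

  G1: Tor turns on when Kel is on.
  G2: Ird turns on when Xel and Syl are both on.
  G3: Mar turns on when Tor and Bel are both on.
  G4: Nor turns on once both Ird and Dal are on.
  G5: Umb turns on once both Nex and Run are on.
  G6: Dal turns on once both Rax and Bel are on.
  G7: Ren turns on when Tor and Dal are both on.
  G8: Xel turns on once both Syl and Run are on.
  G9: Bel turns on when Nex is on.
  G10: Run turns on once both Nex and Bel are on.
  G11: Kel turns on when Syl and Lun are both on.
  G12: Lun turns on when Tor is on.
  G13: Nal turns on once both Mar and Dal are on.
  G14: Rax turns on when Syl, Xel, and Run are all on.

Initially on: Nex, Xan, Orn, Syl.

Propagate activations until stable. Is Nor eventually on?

Yes

Nex is on, so Bel turns on (G9).
G10: Nex and Bel on → Run on.
G8: Syl and Run on → Xel on.
Xel and Syl are on, so Ird turns on (G2).
G14: Syl, Xel, and Run on → Rax on.
Rax and Bel are on, so Dal turns on (G6).
Ird and Dal are on, so Nor turns on (G4).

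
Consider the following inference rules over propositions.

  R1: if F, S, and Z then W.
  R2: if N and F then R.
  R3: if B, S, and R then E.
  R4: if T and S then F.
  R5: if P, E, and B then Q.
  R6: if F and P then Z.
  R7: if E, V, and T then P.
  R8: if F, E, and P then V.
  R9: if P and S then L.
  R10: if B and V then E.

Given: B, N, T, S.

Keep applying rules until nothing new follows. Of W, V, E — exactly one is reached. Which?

E

From T and S, R4 gives F.
From N and F, R2 gives R.
From B, S, and R, R3 gives E.
V would need F, E, and P (R8), but P is never established. W would need F, S, and Z (R1), but Z is never established.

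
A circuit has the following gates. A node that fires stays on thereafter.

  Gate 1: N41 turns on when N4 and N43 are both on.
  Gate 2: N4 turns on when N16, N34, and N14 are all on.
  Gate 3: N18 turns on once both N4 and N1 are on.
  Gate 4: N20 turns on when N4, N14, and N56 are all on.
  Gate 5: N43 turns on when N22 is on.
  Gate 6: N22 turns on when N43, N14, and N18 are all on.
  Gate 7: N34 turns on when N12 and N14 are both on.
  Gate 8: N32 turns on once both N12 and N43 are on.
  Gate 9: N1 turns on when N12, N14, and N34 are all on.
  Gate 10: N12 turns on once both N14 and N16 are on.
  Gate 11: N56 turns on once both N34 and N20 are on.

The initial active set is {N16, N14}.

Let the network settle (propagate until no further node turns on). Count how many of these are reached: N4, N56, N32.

Gate 10: N14 and N16 on → N12 on.
Gate 7: N12 and N14 on → N34 on.
N16, N34, and N14 are on, so N4 turns on (Gate 2).
N4: reached.
N56 would need N34 and N20 (Gate 11), but N20 never turns on.
N32 would need N12 and N43 (Gate 8), but N43 never turns on.
Reached: N4 — 1 of the 3.

1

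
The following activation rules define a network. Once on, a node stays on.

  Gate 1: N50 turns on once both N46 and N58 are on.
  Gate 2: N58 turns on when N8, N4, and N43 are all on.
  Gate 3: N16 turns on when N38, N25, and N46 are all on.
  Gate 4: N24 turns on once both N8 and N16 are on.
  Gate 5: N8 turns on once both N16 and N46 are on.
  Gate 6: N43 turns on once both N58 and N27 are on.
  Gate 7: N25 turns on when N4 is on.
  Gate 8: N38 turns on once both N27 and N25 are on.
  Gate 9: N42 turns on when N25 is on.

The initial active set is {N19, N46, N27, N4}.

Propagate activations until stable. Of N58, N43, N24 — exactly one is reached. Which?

N24

Gate 7: N4 on → N25 on.
Gate 8: N27 and N25 on → N38 on.
N38, N25, and N46 are on, so N16 turns on (Gate 3).
N16 and N46 are on, so N8 turns on (Gate 5).
N8 and N16 are on, so N24 turns on (Gate 4).
N43 would need N58 and N27 (Gate 6), but N58 never turns on. N58 would need N8, N4, and N43 (Gate 2), but N43 never turns on.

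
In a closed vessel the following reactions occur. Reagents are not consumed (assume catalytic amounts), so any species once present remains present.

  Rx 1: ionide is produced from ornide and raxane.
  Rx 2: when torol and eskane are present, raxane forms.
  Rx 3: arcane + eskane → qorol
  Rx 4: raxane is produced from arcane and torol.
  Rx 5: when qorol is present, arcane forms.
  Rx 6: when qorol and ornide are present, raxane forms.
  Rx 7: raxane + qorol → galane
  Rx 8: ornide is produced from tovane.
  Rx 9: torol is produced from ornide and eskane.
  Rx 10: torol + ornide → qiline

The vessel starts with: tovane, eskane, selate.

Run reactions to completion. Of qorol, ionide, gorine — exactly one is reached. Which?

ionide

tovane present → ornide forms (Rx 8).
ornide and eskane present → torol forms (Rx 9).
torol and eskane present → raxane forms (Rx 2).
ornide and raxane present → ionide forms (Rx 1).
No rule produces gorine, and it is not given. qorol would need arcane and eskane (Rx 3), but arcane never forms.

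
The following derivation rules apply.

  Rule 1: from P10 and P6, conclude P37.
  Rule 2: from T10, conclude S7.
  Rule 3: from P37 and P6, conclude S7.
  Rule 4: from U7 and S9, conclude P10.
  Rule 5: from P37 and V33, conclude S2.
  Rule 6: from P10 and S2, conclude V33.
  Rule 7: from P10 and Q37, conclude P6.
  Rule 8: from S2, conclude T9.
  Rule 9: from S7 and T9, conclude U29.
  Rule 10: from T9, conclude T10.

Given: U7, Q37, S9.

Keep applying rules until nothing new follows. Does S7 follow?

Yes

From U7 and S9, Rule 4 gives P10.
From P10 and Q37, Rule 7 gives P6.
P10 and P6 hold, so P37 follows (Rule 1).
From P37 and P6, Rule 3 gives S7.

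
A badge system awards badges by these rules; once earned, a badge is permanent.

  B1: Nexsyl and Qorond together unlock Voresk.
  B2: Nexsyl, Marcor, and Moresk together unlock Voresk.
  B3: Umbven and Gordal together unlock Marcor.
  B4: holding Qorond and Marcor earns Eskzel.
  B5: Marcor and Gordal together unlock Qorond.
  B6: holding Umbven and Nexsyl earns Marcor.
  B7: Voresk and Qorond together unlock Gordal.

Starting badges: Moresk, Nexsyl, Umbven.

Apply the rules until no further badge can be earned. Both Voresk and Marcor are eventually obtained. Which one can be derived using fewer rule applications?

Marcor

Marcor: With Umbven and Nexsyl, Marcor is earned (B6). [1 rule application]
Voresk: With Umbven and Nexsyl, Marcor is earned (B6). With Nexsyl, Marcor, and Moresk, Voresk is earned (B2). [2 rule applications]
Marcor needs fewer.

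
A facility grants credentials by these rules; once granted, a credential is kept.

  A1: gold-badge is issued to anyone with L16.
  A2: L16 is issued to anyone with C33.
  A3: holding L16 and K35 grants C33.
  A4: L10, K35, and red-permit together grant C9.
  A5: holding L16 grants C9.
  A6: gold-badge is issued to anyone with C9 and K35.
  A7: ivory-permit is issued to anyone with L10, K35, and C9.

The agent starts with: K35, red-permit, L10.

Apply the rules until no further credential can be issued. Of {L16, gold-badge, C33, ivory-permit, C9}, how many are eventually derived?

3

Holding L10, K35, and red-permit grants C9 (A4).
Holding L10, K35, and C9 grants ivory-permit (A7).
Holding C9 and K35 grants gold-badge (A6).
L16 would need C33 (A2), but C33 is never granted.
gold-badge: reached.
C33 would need L16 and K35 (A3), but L16 is never granted.
ivory-permit: reached.
C9: reached.
Reached: gold-badge, ivory-permit, and C9 — 3 of the 5.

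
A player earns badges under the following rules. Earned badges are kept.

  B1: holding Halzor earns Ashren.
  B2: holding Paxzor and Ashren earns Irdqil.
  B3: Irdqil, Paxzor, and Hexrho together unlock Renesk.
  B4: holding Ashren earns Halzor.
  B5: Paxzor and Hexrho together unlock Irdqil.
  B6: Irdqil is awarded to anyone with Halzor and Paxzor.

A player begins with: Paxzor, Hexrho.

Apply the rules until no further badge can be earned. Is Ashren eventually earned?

Ashren would need Halzor (B1), but Halzor is never earned.

No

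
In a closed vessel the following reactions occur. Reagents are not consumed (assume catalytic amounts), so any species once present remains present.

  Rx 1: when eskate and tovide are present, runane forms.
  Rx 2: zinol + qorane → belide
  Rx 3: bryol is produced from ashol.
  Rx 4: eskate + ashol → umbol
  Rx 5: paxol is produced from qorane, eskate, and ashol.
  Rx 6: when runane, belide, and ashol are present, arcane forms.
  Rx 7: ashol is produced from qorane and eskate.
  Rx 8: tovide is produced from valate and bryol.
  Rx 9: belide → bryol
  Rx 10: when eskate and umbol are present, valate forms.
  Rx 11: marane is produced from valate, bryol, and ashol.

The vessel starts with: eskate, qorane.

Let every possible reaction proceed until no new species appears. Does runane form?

Yes

qorane and eskate present → ashol forms (Rx 7).
eskate and ashol present → umbol forms (Rx 4).
ashol present → bryol forms (Rx 3).
eskate and umbol present → valate forms (Rx 10).
valate and bryol present → tovide forms (Rx 8).
eskate and tovide present → runane forms (Rx 1).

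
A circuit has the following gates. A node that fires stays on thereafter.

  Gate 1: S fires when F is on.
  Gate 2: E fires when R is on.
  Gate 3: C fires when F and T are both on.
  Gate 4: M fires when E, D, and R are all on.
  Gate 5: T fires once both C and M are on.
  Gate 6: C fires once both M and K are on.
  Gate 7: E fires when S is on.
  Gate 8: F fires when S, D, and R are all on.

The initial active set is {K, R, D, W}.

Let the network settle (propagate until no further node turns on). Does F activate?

F would need S, D, and R (Gate 8), but S never turns on.

No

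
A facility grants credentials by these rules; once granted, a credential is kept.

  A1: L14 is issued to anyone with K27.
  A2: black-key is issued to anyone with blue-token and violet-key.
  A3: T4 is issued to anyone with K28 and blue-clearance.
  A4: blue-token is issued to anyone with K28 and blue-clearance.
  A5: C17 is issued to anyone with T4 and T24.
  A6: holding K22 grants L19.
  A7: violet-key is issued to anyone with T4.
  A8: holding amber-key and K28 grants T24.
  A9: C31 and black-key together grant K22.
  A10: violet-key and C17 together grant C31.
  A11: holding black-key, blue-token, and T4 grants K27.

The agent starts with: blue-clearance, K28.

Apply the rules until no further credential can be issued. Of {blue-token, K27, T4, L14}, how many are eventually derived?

4

Holding K28 and blue-clearance grants T4 (A3).
Holding K28 and blue-clearance grants blue-token (A4).
Holding T4 grants violet-key (A7).
Holding blue-token and violet-key grants black-key (A2).
Holding black-key, blue-token, and T4 grants K27 (A11).
Holding K27 grants L14 (A1).
blue-token: reached.
K27: reached.
T4: reached.
L14: reached.
All 4 are reached.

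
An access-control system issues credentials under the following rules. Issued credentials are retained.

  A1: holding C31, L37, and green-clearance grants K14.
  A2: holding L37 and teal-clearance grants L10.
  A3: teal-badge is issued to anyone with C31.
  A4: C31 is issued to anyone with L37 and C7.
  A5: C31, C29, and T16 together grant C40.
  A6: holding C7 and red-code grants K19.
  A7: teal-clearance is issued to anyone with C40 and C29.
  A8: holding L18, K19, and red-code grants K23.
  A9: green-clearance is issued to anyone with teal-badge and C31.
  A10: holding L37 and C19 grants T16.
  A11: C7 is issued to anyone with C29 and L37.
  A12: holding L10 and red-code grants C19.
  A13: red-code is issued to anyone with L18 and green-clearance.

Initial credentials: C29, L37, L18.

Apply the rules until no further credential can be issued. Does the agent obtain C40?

C40 would need C31, C29, and T16 (A5), but T16 is never granted.

No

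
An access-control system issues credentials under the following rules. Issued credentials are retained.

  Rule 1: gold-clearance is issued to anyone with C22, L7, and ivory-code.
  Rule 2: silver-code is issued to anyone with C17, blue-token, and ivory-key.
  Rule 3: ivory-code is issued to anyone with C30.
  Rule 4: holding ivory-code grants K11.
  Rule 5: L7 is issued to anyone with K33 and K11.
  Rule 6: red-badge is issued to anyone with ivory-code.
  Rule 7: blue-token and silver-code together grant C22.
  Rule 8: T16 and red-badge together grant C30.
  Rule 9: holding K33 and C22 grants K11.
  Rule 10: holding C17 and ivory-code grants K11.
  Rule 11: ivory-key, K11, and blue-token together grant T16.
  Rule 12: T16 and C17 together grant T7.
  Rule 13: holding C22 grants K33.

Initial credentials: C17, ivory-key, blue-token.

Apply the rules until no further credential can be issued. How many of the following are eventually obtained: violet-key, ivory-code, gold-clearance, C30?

0

No rule produces violet-key, and it is not given.
ivory-code would need C30 (Rule 3), but C30 is never granted.
gold-clearance would need C22, L7, and ivory-code (Rule 1), but ivory-code is never granted.
C30 would need T16 and red-badge (Rule 8), but red-badge is never granted.
None of the 4 are reached.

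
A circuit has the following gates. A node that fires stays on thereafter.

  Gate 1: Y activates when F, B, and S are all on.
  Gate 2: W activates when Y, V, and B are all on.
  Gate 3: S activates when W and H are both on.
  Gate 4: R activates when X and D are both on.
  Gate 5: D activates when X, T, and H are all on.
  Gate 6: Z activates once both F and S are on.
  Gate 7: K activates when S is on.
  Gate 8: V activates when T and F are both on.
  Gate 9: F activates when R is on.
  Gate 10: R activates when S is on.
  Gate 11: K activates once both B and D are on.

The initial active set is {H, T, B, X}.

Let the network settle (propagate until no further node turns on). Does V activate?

Yes

Gate 5: X, T, and H on → D on.
X and D are on, so R activates (Gate 4).
R is on, so F activates (Gate 9).
Gate 8: T and F on → V on.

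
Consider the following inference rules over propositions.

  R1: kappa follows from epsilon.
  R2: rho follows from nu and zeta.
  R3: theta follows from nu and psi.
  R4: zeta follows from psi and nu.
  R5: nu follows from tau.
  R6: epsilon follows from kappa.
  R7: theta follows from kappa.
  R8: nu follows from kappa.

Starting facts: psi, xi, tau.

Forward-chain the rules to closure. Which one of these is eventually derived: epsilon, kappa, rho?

rho

tau holds, so nu follows (R5).
From psi and nu, R4 gives zeta.
nu and zeta hold, so rho follows (R2).
kappa would need epsilon (R1), but epsilon is never established. epsilon would need kappa (R6), but kappa is never established.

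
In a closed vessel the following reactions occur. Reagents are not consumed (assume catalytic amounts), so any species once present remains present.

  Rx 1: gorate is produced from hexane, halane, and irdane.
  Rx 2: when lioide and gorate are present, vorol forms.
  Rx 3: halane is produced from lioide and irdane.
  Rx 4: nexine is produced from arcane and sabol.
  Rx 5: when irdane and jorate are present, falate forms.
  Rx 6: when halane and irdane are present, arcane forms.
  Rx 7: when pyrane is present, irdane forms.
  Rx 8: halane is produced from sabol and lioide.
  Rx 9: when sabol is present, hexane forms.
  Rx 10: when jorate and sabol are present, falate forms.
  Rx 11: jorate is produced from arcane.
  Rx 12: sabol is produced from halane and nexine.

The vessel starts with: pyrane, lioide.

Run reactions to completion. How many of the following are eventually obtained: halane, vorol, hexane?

pyrane present → irdane forms (Rx 7).
lioide and irdane present → halane forms (Rx 3).
halane: reached.
vorol would need lioide and gorate (Rx 2), but gorate never forms.
hexane would need sabol (Rx 9), but sabol never forms.
Reached: halane — 1 of the 3.

1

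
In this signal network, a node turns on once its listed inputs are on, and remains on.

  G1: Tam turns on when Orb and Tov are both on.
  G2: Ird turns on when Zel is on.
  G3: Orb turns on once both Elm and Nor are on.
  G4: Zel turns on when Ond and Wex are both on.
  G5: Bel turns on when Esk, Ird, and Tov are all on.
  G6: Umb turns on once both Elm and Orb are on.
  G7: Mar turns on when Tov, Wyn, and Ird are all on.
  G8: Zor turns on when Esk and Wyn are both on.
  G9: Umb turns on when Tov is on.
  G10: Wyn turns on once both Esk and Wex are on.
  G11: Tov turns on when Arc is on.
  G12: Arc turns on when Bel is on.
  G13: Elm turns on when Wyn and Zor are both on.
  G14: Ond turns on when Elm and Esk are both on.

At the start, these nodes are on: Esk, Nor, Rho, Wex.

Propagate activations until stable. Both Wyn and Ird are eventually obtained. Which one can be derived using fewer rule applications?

Wyn

Wyn: G10: Esk and Wex on → Wyn on. [1 rule application]
Ird: Esk and Wex are on, so Wyn turns on (G10). G8: Esk and Wyn on → Zor on. G13: Wyn and Zor on → Elm on. G14: Elm and Esk on → Ond on. G4: Ond and Wex on → Zel on. Zel is on, so Ird turns on (G2). [6 rule applications]
Wyn needs fewer.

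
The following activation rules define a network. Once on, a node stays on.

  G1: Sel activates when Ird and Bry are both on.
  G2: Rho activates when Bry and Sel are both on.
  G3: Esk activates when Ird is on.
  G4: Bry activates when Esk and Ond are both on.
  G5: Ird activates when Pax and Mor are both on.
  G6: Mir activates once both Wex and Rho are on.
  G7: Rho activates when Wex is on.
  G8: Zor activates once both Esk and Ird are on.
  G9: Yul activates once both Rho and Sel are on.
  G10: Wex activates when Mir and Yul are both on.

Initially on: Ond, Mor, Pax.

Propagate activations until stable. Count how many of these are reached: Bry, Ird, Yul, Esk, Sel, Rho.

6

Pax and Mor are on, so Ird activates (G5).
Ird is on, so Esk activates (G3).
G4: Esk and Ond on → Bry on.
Ird and Bry are on, so Sel activates (G1).
G2: Bry and Sel on → Rho on.
Rho and Sel are on, so Yul activates (G9).
Bry: reached.
Ird: reached.
Yul: reached.
Esk: reached.
Sel: reached.
Rho: reached.
All 6 are reached.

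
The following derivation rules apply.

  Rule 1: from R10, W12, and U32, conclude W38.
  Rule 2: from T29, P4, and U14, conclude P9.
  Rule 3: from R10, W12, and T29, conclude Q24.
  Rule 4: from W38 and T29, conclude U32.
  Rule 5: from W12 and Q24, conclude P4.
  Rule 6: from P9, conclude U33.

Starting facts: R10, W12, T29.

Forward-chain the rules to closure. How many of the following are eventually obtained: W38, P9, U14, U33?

0

W38 would need R10, W12, and U32 (Rule 1), but U32 is never established.
P9 would need T29, P4, and U14 (Rule 2), but U14 is never established.
No rule produces U14, and it is not given.
U33 would need P9 (Rule 6), but P9 is never established.
None of the 4 are reached.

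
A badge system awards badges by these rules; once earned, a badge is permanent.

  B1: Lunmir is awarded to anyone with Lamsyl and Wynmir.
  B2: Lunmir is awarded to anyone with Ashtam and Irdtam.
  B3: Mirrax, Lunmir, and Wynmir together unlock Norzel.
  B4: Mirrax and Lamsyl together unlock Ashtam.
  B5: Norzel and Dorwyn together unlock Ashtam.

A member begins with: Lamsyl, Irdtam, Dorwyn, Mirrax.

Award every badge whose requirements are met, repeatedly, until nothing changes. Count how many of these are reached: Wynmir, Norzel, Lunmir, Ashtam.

With Mirrax and Lamsyl, Ashtam is earned (B4).
With Ashtam and Irdtam, Lunmir is earned (B2).
No rule produces Wynmir, and it is not given.
Norzel would need Mirrax, Lunmir, and Wynmir (B3), but Wynmir is never earned.
Lunmir: reached.
Ashtam: reached.
Reached: Lunmir and Ashtam — 2 of the 4.

2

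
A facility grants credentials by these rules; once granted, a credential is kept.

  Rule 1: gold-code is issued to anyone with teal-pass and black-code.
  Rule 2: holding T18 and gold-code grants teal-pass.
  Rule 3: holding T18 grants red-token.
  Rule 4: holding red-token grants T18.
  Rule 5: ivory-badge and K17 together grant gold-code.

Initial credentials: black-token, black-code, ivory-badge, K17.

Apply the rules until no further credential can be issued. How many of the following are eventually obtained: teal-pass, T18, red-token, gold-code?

Holding ivory-badge and K17 grants gold-code (Rule 5).
teal-pass would need T18 and gold-code (Rule 2), but T18 is never granted.
T18 would need red-token (Rule 4), but red-token is never granted.
red-token would need T18 (Rule 3), but T18 is never granted.
gold-code: reached.
Reached: gold-code — 1 of the 4.

1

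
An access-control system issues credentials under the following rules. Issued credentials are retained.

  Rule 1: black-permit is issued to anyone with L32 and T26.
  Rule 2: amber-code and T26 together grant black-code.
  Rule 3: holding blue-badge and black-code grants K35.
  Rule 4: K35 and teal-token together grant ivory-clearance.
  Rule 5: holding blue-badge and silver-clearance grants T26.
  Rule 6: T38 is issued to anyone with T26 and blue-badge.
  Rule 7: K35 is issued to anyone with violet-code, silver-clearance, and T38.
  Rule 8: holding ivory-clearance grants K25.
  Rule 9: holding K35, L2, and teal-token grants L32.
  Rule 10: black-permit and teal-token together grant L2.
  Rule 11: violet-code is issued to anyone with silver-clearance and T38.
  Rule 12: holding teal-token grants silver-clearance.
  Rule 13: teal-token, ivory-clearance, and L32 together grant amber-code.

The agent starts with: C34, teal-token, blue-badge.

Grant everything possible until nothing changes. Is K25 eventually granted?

Holding teal-token grants silver-clearance (Rule 12).
Holding blue-badge and silver-clearance grants T26 (Rule 5).
Holding T26 and blue-badge grants T38 (Rule 6).
Holding silver-clearance and T38 grants violet-code (Rule 11).
Holding violet-code, silver-clearance, and T38 grants K35 (Rule 7).
Holding K35 and teal-token grants ivory-clearance (Rule 4).
Holding ivory-clearance grants K25 (Rule 8).

Yes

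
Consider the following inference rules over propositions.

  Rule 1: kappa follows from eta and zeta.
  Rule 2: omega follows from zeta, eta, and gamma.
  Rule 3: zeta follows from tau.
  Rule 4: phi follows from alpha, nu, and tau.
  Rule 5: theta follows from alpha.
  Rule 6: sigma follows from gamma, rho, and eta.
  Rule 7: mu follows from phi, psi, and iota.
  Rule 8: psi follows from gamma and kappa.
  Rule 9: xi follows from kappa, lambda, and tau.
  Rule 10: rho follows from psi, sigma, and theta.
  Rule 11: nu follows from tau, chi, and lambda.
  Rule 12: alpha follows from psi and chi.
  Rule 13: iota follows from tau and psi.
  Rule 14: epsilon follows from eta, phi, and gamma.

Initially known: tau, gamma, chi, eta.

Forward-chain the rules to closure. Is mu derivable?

mu would need phi, psi, and iota (Rule 7), but phi is never established.

No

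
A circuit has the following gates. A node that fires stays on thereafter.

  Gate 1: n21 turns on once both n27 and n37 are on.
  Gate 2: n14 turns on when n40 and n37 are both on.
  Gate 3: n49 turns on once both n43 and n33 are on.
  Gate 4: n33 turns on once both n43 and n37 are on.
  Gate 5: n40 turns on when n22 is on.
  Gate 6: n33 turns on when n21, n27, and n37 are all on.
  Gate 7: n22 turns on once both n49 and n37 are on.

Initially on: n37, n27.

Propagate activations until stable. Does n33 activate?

Yes

Gate 1: n27 and n37 on → n21 on.
Gate 6: n21, n27, and n37 on → n33 on.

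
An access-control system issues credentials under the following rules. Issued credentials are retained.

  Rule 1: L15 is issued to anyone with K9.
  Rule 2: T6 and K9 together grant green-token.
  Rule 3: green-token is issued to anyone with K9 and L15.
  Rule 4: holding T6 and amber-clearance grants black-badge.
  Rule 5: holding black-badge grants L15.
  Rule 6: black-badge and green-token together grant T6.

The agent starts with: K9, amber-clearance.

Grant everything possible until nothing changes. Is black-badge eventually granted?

No

black-badge would need T6 and amber-clearance (Rule 4), but T6 is never granted.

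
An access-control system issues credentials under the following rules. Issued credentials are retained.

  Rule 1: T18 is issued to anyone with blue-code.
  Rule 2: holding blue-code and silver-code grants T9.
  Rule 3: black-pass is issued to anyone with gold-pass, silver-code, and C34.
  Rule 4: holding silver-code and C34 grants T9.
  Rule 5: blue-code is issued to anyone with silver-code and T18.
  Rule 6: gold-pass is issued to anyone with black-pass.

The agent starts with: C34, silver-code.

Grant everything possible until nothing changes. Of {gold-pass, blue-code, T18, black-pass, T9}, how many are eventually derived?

1

Holding silver-code and C34 grants T9 (Rule 4).
gold-pass would need black-pass (Rule 6), but black-pass is never granted.
blue-code would need silver-code and T18 (Rule 5), but T18 is never granted.
T18 would need blue-code (Rule 1), but blue-code is never granted.
black-pass would need gold-pass, silver-code, and C34 (Rule 3), but gold-pass is never granted.
T9: reached.
Reached: T9 — 1 of the 5.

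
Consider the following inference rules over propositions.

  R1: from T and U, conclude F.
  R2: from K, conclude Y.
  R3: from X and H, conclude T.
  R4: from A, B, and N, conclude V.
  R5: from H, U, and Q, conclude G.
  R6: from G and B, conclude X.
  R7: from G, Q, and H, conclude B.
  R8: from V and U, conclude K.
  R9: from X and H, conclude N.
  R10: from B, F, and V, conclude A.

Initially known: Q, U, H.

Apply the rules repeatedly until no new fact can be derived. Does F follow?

Yes

H, U, and Q hold, so G follows (R5).
From G, Q, and H, R7 gives B.
From G and B, R6 gives X.
X and H hold, so T follows (R3).
T and U hold, so F follows (R1).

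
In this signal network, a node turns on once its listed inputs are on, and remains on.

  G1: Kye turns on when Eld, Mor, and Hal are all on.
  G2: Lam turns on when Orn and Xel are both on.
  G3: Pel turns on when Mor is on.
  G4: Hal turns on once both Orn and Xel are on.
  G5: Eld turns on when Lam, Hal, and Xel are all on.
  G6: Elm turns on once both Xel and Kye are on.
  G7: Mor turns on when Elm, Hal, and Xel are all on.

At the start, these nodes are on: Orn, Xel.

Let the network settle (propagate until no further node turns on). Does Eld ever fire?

G2: Orn and Xel on → Lam on.
G4: Orn and Xel on → Hal on.
Lam, Hal, and Xel are on, so Eld turns on (G5).

Yes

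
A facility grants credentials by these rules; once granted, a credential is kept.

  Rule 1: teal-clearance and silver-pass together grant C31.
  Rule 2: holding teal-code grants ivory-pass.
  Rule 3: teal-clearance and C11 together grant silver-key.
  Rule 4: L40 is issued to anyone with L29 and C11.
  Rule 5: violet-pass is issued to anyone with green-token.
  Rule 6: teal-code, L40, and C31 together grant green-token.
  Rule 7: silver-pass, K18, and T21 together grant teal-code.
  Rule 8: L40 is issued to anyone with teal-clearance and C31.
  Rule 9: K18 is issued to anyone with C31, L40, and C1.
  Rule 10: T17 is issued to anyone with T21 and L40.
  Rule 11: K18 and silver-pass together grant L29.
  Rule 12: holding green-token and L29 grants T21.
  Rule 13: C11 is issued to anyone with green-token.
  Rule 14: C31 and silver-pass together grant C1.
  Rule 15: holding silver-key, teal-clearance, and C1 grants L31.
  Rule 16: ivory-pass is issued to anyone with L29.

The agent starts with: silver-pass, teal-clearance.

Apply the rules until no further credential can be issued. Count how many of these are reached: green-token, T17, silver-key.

green-token would need teal-code, L40, and C31 (Rule 6), but teal-code is never granted.
T17 would need T21 and L40 (Rule 10), but T21 is never granted.
silver-key would need teal-clearance and C11 (Rule 3), but C11 is never granted.
None of the 3 are reached.

0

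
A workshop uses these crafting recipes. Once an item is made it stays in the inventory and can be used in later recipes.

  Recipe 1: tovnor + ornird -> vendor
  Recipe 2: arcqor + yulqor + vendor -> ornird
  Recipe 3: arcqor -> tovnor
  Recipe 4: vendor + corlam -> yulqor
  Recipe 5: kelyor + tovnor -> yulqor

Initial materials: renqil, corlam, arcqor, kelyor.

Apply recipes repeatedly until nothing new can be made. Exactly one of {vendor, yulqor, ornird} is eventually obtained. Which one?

arcqor -> tovnor (Recipe 3).
Using Recipe 5, kelyor and tovnor make yulqor.
vendor would need tovnor and ornird (Recipe 1), but ornird is never obtained. ornird would need arcqor, yulqor, and vendor (Recipe 2), but vendor is never obtained.

yulqor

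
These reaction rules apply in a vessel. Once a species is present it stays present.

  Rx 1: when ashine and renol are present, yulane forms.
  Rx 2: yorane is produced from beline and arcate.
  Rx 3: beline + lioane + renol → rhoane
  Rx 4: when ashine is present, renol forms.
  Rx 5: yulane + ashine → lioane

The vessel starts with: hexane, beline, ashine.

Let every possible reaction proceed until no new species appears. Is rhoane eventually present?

ashine present → renol forms (Rx 4).
ashine and renol present → yulane forms (Rx 1).
yulane and ashine present → lioane forms (Rx 5).
beline, lioane, and renol present → rhoane forms (Rx 3).

Yes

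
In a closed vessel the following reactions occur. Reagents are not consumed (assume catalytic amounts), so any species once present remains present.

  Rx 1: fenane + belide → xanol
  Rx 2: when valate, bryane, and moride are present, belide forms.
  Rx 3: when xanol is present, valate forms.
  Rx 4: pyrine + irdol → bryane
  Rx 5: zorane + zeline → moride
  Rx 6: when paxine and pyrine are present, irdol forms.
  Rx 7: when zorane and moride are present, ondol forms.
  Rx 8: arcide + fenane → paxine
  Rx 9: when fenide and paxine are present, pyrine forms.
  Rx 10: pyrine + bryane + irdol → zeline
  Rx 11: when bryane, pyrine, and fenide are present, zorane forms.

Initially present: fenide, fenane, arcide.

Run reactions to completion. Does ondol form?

Yes

arcide and fenane present → paxine forms (Rx 8).
fenide and paxine present → pyrine forms (Rx 9).
paxine and pyrine present → irdol forms (Rx 6).
pyrine and irdol present → bryane forms (Rx 4).
pyrine, bryane, and irdol present → zeline forms (Rx 10).
bryane, pyrine, and fenide present → zorane forms (Rx 11).
zorane and zeline present → moride forms (Rx 5).
zorane and moride present → ondol forms (Rx 7).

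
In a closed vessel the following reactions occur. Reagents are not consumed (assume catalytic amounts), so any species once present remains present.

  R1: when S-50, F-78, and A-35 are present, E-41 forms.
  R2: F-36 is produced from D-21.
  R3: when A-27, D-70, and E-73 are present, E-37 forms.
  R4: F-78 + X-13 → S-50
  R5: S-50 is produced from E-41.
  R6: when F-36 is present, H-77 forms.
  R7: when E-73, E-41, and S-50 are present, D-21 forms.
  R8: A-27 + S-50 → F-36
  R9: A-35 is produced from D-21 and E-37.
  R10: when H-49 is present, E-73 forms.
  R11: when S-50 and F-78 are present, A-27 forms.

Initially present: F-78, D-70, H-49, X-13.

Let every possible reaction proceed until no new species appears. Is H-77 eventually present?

Yes

F-78 and X-13 present → S-50 forms (R4).
S-50 and F-78 present → A-27 forms (R11).
A-27 and S-50 present → F-36 forms (R8).
F-36 present → H-77 forms (R6).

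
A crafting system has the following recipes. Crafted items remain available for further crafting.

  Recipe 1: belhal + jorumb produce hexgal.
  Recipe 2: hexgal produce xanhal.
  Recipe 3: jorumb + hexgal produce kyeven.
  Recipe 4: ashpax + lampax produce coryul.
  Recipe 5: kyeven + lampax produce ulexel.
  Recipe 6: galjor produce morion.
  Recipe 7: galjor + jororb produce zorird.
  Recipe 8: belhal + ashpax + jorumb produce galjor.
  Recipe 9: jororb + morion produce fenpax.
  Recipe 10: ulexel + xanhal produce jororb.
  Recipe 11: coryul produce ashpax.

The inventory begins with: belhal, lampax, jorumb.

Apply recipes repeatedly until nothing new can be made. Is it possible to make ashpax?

ashpax would need coryul (Recipe 11), but coryul is never obtained.

No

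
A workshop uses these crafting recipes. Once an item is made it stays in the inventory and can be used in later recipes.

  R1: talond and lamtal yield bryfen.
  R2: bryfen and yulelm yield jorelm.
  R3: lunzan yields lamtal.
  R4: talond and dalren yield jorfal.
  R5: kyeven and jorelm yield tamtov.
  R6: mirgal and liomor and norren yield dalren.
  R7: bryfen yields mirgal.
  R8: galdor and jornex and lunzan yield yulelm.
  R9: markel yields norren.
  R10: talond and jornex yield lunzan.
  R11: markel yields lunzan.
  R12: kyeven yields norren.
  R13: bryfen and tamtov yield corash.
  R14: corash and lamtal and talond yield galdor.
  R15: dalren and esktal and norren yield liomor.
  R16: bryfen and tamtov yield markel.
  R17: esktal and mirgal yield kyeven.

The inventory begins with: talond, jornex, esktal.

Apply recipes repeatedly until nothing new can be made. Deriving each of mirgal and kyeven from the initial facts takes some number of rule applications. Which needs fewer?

mirgal

mirgal: Using R10, talond and jornex make lunzan. lunzan → lamtal (R3). Using R1, talond and lamtal make bryfen. Using R7, bryfen makes mirgal. [4 rule applications]
kyeven: talond and jornex → lunzan (R10). Using R3, lunzan makes lamtal. talond and lamtal → bryfen (R1). Using R7, bryfen makes mirgal. Using R17, esktal and mirgal make kyeven. [5 rule applications]
mirgal needs fewer.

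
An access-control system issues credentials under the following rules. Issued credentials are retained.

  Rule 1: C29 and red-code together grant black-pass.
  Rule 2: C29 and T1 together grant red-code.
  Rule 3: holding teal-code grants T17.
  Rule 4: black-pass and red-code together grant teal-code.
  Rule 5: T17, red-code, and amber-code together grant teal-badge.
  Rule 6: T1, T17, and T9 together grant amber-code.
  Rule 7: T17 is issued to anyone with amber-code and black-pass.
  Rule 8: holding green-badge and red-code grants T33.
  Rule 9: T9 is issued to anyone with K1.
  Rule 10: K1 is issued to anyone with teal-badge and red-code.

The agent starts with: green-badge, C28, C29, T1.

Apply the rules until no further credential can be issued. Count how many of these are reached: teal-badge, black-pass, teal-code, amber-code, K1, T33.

3

Holding C29 and T1 grants red-code (Rule 2).
Holding C29 and red-code grants black-pass (Rule 1).
Holding green-badge and red-code grants T33 (Rule 8).
Holding black-pass and red-code grants teal-code (Rule 4).
teal-badge would need T17, red-code, and amber-code (Rule 5), but amber-code is never granted.
black-pass: reached.
teal-code: reached.
amber-code would need T1, T17, and T9 (Rule 6), but T9 is never granted.
K1 would need teal-badge and red-code (Rule 10), but teal-badge is never granted.
T33: reached.
Reached: black-pass, teal-code, and T33 — 3 of the 6.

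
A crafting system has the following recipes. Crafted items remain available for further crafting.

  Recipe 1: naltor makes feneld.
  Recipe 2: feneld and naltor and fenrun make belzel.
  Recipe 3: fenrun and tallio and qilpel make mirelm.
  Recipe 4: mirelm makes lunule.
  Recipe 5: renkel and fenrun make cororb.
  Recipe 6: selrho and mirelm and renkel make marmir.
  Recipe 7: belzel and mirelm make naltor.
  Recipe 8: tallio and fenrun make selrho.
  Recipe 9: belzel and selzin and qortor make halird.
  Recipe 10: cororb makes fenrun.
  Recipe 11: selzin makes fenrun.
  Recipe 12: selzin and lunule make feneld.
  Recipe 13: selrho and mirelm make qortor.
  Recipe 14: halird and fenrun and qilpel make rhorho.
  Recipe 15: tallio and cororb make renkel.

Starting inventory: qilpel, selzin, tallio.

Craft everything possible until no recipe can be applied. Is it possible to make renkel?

renkel would need tallio and cororb (Recipe 15), but cororb is never obtained.

No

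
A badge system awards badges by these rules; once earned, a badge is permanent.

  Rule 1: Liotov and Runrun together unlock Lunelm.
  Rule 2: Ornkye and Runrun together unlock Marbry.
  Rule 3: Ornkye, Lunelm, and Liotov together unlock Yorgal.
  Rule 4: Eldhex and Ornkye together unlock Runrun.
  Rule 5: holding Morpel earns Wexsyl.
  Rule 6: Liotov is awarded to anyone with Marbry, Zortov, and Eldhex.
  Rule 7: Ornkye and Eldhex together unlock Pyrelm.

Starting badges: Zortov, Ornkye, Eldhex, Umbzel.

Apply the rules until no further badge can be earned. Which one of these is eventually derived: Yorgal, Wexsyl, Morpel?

Yorgal

With Eldhex and Ornkye, Runrun is earned (Rule 4).
With Ornkye and Runrun, Marbry is earned (Rule 2).
With Marbry, Zortov, and Eldhex, Liotov is earned (Rule 6).
With Liotov and Runrun, Lunelm is earned (Rule 1).
With Ornkye, Lunelm, and Liotov, Yorgal is earned (Rule 3).
No rule produces Morpel, and it is not given. Wexsyl would need Morpel (Rule 5), but Morpel is never earned.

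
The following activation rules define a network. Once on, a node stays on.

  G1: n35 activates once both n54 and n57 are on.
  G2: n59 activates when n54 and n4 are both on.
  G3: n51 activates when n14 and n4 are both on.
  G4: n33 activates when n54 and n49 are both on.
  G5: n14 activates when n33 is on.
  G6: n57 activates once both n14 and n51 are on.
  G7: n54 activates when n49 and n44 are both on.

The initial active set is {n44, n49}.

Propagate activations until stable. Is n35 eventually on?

No

n35 would need n54 and n57 (G1), but n57 never turns on.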